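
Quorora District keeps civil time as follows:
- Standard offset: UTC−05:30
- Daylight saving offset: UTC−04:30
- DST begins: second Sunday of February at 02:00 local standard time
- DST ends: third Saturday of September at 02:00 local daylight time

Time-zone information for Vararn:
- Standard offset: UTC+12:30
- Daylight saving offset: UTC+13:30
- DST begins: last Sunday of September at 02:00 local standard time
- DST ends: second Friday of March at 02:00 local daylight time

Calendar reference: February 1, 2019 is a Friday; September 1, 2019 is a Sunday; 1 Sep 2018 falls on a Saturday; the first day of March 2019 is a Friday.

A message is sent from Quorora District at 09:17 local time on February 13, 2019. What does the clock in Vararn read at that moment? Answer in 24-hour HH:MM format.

1 February 2019 is a Friday, so the first Sunday is February 3 and the second is February 10.
1 September 2019 is a Sunday, so the first Saturday is September 7 and the third is September 21.
February 13, 2019 lies within the daylight-saving period (10 February – 21 September), so Quorora District is on daylight time, UTC−04:30.
09:17 Quorora District + 4h30m = 13:47 UTC.
1 September 2018 is a Saturday, so Sundays fall on 2, 9, 16, 23, 30; the last is September 30.
1 March 2019 is a Friday, so the first Friday is March 1 and the second is March 8.
At the standard offset (UTC+12:30), 13:47 UTC + 12h30m = 02:17 Vararn standard time (rolling into the next day, 14 February 2019).
The standard-time date in Vararn, February 14, 2019, lies within the daylight-saving period (30 September 2018 – 8 March 2019), so Vararn is on daylight time, UTC+13:30.
13:47 UTC + 13h30m = 03:17 Vararn (rolling into the next day, 14 February 2019).

03:17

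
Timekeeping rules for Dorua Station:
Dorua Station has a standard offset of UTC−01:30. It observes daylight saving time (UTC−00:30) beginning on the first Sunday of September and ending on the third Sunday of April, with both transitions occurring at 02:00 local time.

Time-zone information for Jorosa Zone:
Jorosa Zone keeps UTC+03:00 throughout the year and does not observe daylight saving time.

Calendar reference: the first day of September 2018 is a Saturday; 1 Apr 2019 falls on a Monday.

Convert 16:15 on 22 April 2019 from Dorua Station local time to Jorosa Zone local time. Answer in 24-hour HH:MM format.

1 September 2018 is a Saturday, so the first Sunday is September 2.
1 April 2019 is a Monday, so the first Sunday is April 7 and the third is April 21.
22 April 2019 is outside the daylight-saving period (2 September 2018 – 21 April 2019), so Dorua Station is on standard time, UTC−01:30.
16:15 Dorua Station + 1h30m = 17:45 UTC.
Jorosa Zone stays on UTC+03:00 all year.
17:45 UTC + 3h = 20:45 Jorosa Zone.

20:45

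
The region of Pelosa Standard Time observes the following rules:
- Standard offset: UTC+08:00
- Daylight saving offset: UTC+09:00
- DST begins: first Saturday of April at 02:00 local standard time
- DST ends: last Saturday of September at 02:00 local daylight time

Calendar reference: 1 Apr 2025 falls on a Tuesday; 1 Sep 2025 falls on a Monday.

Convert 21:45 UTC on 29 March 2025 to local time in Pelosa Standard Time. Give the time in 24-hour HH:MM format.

05:45

1 April 2025 is a Tuesday, so the first Saturday is April 5.
1 September 2025 is a Monday, so Saturdays fall on 6, 13, 20, 27; the last is September 27.
At the standard offset (UTC+08:00), 21:45 UTC + 8h = 05:45 Pelosa Standard Time standard time (rolling into the next day, 30 March 2025).
The standard-time date in Pelosa Standard Time, 30 March 2025, does not fall between 5 April and 27 September, so daylight saving is not in effect and Pelosa Standard Time is at UTC+08:00.
21:45 UTC + 8h = 05:45 local (rolling into the next day, 30 March 2025).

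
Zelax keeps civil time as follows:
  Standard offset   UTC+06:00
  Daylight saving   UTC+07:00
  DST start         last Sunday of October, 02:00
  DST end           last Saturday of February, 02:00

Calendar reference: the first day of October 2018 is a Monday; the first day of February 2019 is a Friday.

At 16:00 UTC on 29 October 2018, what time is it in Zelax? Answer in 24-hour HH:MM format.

23:00

1 October 2018 is a Monday, so Sundays fall on 7, 14, 21, 28; the last is October 28.
1 February 2019 is a Friday, so Saturdays fall on 2, 9, 16, 23; the last is February 23.
At the standard offset (UTC+06:00), 16:00 UTC + 6h = 22:00 Zelax standard time.
The standard-time date in Zelax, 29 October 2018, lies within the daylight-saving period (28 October 2018 – 23 February 2019), so Zelax is on daylight time, UTC+07:00.
16:00 UTC + 7h = 23:00 local.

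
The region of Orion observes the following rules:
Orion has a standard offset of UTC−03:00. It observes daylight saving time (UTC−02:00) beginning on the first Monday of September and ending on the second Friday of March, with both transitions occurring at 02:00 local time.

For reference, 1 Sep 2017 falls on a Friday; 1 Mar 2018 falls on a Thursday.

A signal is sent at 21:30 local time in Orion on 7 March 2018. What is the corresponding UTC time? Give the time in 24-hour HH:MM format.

1 September 2017 is a Friday, so the first Monday is September 4.
1 March 2018 is a Thursday, so the first Friday is March 2 and the second is March 9.
Daylight saving runs 4 September 2017 – 9 March 2018; 7 March 2018 is inside that window, so Orion is at UTC−02:00.
21:30 local + 2h = 23:30 UTC.

23:30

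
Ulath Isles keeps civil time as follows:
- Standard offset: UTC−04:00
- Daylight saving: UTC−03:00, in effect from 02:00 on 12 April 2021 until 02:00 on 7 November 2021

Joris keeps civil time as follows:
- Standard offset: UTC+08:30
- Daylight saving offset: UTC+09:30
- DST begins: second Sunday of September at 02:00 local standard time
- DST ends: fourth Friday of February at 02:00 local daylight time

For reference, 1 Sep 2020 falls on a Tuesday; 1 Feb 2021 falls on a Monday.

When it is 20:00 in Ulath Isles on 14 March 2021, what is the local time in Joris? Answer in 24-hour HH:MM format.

08:30

14 March 2021 is outside the daylight-saving period (12 April – 7 November), so Ulath Isles is on standard time, UTC−04:00.
20:00 Ulath Isles + 4h = 00:00 UTC (rolling into the next day, 15 March 2021).
1 September 2020 is a Tuesday, so the first Sunday is September 6 and the second is September 13.
1 February 2021 is a Monday, so the first Friday is February 5 and the fourth is February 26.
At the standard offset (UTC+08:30), 00:00 UTC + 8h30m = 08:30 Joris standard time.
Daylight saving runs 13 September 2020 – 26 February 2021; the standard-time date in Joris, 15 March 2021, is outside that window, so Joris is on standard time at UTC+08:30.
00:00 UTC + 8h30m = 08:30 Joris.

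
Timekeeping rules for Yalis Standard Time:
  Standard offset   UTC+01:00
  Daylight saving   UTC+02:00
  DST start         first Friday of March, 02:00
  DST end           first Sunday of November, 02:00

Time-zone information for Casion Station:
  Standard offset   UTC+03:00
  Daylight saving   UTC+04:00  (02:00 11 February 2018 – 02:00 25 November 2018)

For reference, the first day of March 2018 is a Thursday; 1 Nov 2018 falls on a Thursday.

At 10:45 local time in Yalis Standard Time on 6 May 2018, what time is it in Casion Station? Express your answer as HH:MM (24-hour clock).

12:45

1 March 2018 is a Thursday, so the first Friday is March 2.
1 November 2018 is a Thursday, so the first Sunday is November 4.
Daylight saving runs 2 March – 4 November; 6 May 2018 is inside that window, so Yalis Standard Time is at UTC+02:00.
10:45 Yalis Standard Time − 2h = 08:45 UTC.
At the standard offset (UTC+03:00), 08:45 UTC + 3h = 11:45 Casion Station standard time.
The standard-time date in Casion Station, 6 May 2018, lies within the daylight-saving period (11 February – 25 November), so Casion Station is on daylight time, UTC+04:00.
08:45 UTC + 4h = 12:45 Casion Station.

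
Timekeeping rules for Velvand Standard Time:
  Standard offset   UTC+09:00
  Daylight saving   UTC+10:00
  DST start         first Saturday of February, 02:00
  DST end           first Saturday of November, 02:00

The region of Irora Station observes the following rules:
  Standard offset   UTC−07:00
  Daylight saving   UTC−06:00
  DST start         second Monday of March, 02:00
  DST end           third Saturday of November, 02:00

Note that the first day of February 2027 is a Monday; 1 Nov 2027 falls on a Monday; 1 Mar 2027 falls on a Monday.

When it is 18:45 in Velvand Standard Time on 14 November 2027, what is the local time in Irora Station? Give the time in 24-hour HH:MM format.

1 February 2027 is a Monday, so the first Saturday is February 6.
1 November 2027 is a Monday, so the first Saturday is November 6.
Daylight saving runs 6 February – 6 November; 14 November 2027 is outside that window, so Velvand Standard Time is on standard time at UTC+09:00.
18:45 Velvand Standard Time − 9h = 09:45 UTC.
1 March 2027 is a Monday, so the first Monday is March 1 and the second is March 8.
1 November 2027 is a Monday, so the first Saturday is November 6 and the third is November 20.
At the standard offset (UTC−07:00), 09:45 UTC − 7h = 02:45 Irora Station standard time.
The standard-time date in Irora Station, 14 November 2027, lies within the daylight-saving period (8 March – 20 November), so Irora Station is on daylight time, UTC−06:00.
09:45 UTC − 6h = 03:45 Irora Station.

03:45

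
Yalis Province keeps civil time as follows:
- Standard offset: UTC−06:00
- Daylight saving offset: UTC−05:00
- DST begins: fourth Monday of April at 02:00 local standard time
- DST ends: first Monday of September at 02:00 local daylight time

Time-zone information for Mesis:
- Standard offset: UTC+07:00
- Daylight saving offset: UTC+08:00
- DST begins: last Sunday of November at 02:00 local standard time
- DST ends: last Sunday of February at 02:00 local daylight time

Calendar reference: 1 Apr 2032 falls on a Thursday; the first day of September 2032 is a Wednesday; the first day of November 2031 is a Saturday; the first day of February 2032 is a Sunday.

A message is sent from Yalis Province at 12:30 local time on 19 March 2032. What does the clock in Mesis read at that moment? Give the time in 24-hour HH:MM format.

01:30

1 April 2032 is a Thursday, so the first Monday is April 5 and the fourth is April 26.
1 September 2032 is a Wednesday, so the first Monday is September 6.
19 March 2032 is outside the daylight-saving period (26 April – 6 September), so Yalis Province is on standard time, UTC−06:00.
12:30 Yalis Province + 6h = 18:30 UTC.
1 November 2031 is a Saturday, so Sundays fall on 2, 9, 16, 23, 30; the last is November 30.
1 February 2032 is a Sunday, so Sundays fall on 1, 8, 15, 22, 29; the last is February 29.
At the standard offset (UTC+07:00), 18:30 UTC + 7h = 01:30 Mesis standard time (rolling into the next day, 20 March 2032).
The standard-time date in Mesis, 20 March 2032, does not fall between 30 November 2031 and 29 February 2032, so daylight saving is not in effect and Mesis is at UTC+07:00.
18:30 UTC + 7h = 01:30 Mesis (rolling into the next day, 20 March 2032).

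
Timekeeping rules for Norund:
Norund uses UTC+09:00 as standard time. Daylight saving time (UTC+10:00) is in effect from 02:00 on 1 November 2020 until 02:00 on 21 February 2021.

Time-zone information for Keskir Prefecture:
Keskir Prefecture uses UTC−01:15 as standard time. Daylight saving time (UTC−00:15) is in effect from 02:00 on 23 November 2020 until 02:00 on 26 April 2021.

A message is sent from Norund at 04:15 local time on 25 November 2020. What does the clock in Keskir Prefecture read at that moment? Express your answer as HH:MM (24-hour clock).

18:00

25 November 2020 falls between 1 November 2020 and 21 February 2021, so daylight saving is in effect and Norund is at UTC+10:00.
04:15 Norund − 10h = 18:15 UTC (rolling into the previous day, 24 November 2020).
At the standard offset (UTC−01:15), 18:15 UTC − 1h15m = 17:00 Keskir Prefecture standard time.
Daylight saving runs 23 November 2020 – 26 April 2021; the standard-time date in Keskir Prefecture, 24 November 2020, is inside that window, so Keskir Prefecture is at UTC−00:15.
18:15 UTC − 0h15m = 18:00 Keskir Prefecture.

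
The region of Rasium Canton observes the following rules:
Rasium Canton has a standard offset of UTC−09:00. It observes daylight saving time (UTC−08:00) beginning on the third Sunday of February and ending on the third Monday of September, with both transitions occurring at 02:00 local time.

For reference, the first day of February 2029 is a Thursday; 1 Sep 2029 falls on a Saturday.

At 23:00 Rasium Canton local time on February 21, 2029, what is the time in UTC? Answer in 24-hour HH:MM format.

07:00

1 February 2029 is a Thursday, so the first Sunday is February 4 and the third is February 18.
1 September 2029 is a Saturday, so the first Monday is September 3 and the third is September 17.
February 21, 2029 lies within the daylight-saving period (18 February – 17 September), so Rasium Canton is on daylight time, UTC−08:00.
23:00 local + 8h = 07:00 UTC (rolling into the next day, 22 February 2029).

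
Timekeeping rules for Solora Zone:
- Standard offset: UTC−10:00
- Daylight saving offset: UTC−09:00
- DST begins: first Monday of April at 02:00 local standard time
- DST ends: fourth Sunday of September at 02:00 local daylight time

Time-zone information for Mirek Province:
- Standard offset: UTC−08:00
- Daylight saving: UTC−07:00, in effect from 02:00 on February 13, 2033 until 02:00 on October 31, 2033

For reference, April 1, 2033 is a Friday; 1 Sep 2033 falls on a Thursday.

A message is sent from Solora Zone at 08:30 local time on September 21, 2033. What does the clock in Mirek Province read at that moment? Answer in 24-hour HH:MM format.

1 April 2033 is a Friday, so the first Monday is April 4.
1 September 2033 is a Thursday, so the first Sunday is September 4 and the fourth is September 25.
September 21, 2033 falls between 4 April and 25 September, so daylight saving is in effect and Solora Zone is at UTC−09:00.
08:30 Solora Zone + 9h = 17:30 UTC.
At the standard offset (UTC−08:00), 17:30 UTC − 8h = 09:30 Mirek Province standard time.
Daylight saving runs 13 February – 31 October; the standard-time date in Mirek Province, September 21, 2033, is inside that window, so Mirek Province is at UTC−07:00.
17:30 UTC − 7h = 10:30 Mirek Province.

10:30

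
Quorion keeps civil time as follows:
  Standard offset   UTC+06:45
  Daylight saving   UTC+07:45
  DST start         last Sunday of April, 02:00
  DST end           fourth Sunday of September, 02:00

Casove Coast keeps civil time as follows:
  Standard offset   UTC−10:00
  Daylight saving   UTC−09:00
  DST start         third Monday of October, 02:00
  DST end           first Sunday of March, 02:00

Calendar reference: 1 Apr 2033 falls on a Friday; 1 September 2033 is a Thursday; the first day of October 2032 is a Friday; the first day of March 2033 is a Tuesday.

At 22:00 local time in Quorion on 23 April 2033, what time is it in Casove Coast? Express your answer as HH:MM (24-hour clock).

1 April 2033 is a Friday, so Sundays fall on 3, 10, 17, 24; the last is April 24.
1 September 2033 is a Thursday, so the first Sunday is September 4 and the fourth is September 25.
23 April 2033 is outside the daylight-saving period (24 April – 25 September), so Quorion is on standard time, UTC+06:45.
22:00 Quorion − 6h45m = 15:15 UTC.
1 October 2032 is a Friday, so the first Monday is October 4 and the third is October 18.
1 March 2033 is a Tuesday, so the first Sunday is March 6.
At the standard offset (UTC−10:00), 15:15 UTC − 10h = 05:15 Casove Coast standard time.
The standard-time date in Casove Coast, 23 April 2033, does not fall between 18 October 2032 and 6 March 2033, so daylight saving is not in effect and Casove Coast is at UTC−10:00.
15:15 UTC − 10h = 05:15 Casove Coast.

05:15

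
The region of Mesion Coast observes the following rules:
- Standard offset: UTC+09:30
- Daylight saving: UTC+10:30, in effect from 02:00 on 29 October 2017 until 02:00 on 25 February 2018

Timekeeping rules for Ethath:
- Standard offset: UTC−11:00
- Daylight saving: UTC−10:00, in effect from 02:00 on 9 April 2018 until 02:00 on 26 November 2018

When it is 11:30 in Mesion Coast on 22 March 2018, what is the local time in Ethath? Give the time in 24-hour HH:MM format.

Daylight saving runs 29 October 2017 – 25 February 2018; 22 March 2018 is outside that window, so Mesion Coast is on standard time at UTC+09:30.
11:30 Mesion Coast − 9h30m = 02:00 UTC.
At the standard offset (UTC−11:00), 02:00 UTC − 11h = 15:00 Ethath standard time (rolling into the previous day, 21 March 2018).
Daylight saving runs 9 April – 26 November; the standard-time date in Ethath, 21 March 2018, is outside that window, so Ethath is on standard time at UTC−11:00.
02:00 UTC − 11h = 15:00 Ethath (rolling into the previous day, 21 March 2018).

15:00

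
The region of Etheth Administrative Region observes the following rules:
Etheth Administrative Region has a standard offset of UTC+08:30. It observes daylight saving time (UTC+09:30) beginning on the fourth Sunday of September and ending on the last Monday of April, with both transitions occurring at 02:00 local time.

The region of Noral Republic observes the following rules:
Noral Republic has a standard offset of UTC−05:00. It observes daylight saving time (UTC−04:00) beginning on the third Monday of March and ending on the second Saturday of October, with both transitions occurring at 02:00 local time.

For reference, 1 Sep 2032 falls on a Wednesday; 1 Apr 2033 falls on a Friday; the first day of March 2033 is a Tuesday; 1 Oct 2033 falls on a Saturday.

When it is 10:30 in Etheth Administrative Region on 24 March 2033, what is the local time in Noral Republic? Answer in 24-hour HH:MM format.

1 September 2032 is a Wednesday, so the first Sunday is September 5 and the fourth is September 26.
1 April 2033 is a Friday, so Mondays fall on 4, 11, 18, 25; the last is April 25.
24 March 2033 falls between 26 September 2032 and 25 April 2033, so daylight saving is in effect and Etheth Administrative Region is at UTC+09:30.
10:30 Etheth Administrative Region − 9h30m = 01:00 UTC.
1 March 2033 is a Tuesday, so the first Monday is March 7 and the third is March 21.
1 October 2033 is a Saturday, so the first Saturday is October 1 and the second is October 8.
At the standard offset (UTC−05:00), 01:00 UTC − 5h = 20:00 Noral Republic standard time (rolling into the previous day, 23 March 2033).
Daylight saving runs 21 March – 8 October; the standard-time date in Noral Republic, 23 March 2033, is inside that window, so Noral Republic is at UTC−04:00.
01:00 UTC − 4h = 21:00 Noral Republic (rolling into the previous day, 23 March 2033).

21:00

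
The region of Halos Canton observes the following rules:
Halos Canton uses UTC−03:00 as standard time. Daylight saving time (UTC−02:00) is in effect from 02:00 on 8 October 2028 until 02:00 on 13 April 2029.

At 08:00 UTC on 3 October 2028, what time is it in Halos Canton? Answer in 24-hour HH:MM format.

At the standard offset (UTC−03:00), 08:00 UTC − 3h = 05:00 Halos Canton standard time.
Daylight saving runs 8 October 2028 – 13 April 2029; the standard-time date in Halos Canton, 3 October 2028, is outside that window, so Halos Canton is on standard time at UTC−03:00.
08:00 UTC − 3h = 05:00 local.

05:00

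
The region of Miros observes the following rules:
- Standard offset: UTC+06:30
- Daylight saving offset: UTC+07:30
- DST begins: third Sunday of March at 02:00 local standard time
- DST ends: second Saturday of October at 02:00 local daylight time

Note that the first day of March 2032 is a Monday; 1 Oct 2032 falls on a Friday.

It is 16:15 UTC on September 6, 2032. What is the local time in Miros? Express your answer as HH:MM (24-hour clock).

1 March 2032 is a Monday, so the first Sunday is March 7 and the third is March 21.
1 October 2032 is a Friday, so the first Saturday is October 2 and the second is October 9.
At the standard offset (UTC+06:30), 16:15 UTC + 6h30m = 22:45 Miros standard time.
The standard-time date in Miros, September 6, 2032, falls between 21 March and 9 October, so daylight saving is in effect and Miros is at UTC+07:30.
16:15 UTC + 7h30m = 23:45 local.

23:45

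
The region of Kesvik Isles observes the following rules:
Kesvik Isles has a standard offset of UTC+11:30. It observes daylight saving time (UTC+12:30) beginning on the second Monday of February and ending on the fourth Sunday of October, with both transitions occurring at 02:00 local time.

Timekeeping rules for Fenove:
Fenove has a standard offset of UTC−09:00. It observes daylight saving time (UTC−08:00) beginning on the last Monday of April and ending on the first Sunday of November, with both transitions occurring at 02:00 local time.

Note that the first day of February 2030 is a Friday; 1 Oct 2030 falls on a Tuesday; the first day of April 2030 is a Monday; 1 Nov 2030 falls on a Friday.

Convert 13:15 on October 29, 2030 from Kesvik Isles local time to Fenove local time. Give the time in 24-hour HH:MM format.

1 February 2030 is a Friday, so the first Monday is February 4 and the second is February 11.
1 October 2030 is a Tuesday, so the first Sunday is October 6 and the fourth is October 27.
Daylight saving runs 11 February – 27 October; October 29, 2030 is outside that window, so Kesvik Isles is on standard time at UTC+11:30.
13:15 Kesvik Isles − 11h30m = 01:45 UTC.
1 April 2030 is a Monday, so Mondays fall on 1, 8, 15, 22, 29; the last is April 29.
1 November 2030 is a Friday, so the first Sunday is November 3.
At the standard offset (UTC−09:00), 01:45 UTC − 9h = 16:45 Fenove standard time (rolling into the previous day, 28 October 2030).
The standard-time date in Fenove, October 28, 2030, falls between 29 April and 3 November, so daylight saving is in effect and Fenove is at UTC−08:00.
01:45 UTC − 8h = 17:45 Fenove (rolling into the previous day, 28 October 2030).

17:45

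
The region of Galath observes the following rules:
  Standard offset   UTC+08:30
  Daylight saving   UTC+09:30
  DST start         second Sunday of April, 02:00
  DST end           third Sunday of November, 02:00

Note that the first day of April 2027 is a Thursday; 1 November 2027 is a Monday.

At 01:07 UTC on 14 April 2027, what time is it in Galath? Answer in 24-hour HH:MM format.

10:37

1 April 2027 is a Thursday, so the first Sunday is April 4 and the second is April 11.
1 November 2027 is a Monday, so the first Sunday is November 7 and the third is November 21.
At the standard offset (UTC+08:30), 01:07 UTC + 8h30m = 09:37 Galath standard time.
The standard-time date in Galath, 14 April 2027, lies within the daylight-saving period (11 April – 21 November), so Galath is on daylight time, UTC+09:30.
01:07 UTC + 9h30m = 10:37 local.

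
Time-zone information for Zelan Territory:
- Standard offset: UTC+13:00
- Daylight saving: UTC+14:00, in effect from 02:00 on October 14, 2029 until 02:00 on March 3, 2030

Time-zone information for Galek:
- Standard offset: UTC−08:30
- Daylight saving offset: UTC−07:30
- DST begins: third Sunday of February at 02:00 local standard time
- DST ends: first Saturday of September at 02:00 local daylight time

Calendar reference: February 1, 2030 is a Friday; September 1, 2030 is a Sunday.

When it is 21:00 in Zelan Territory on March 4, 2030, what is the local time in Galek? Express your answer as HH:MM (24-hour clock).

Daylight saving runs 14 October 2029 – 3 March 2030; March 4, 2030 is outside that window, so Zelan Territory is on standard time at UTC+13:00.
21:00 Zelan Territory − 13h = 08:00 UTC.
1 February 2030 is a Friday, so the first Sunday is February 3 and the third is February 17.
1 September 2030 is a Sunday, so the first Saturday is September 7.
At the standard offset (UTC−08:30), 08:00 UTC − 8h30m = 23:30 Galek standard time (rolling into the previous day, 3 March 2030).
The standard-time date in Galek, March 3, 2030, falls between 17 February and 7 September, so daylight saving is in effect and Galek is at UTC−07:30.
08:00 UTC − 7h30m = 00:30 Galek.

00:30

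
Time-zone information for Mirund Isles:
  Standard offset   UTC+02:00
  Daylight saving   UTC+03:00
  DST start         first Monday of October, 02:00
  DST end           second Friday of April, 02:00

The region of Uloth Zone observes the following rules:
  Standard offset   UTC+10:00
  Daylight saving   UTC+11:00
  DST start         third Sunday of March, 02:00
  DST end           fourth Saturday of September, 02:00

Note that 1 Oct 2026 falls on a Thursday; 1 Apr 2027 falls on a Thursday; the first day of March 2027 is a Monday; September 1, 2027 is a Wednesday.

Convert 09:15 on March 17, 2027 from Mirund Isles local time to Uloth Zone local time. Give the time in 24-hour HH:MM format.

16:15

1 October 2026 is a Thursday, so the first Monday is October 5.
1 April 2027 is a Thursday, so the first Friday is April 2 and the second is April 9.
March 17, 2027 falls between 5 October 2026 and 9 April 2027, so daylight saving is in effect and Mirund Isles is at UTC+03:00.
09:15 Mirund Isles − 3h = 06:15 UTC.
1 March 2027 is a Monday, so the first Sunday is March 7 and the third is March 21.
1 September 2027 is a Wednesday, so the first Saturday is September 4 and the fourth is September 25.
At the standard offset (UTC+10:00), 06:15 UTC + 10h = 16:15 Uloth Zone standard time.
The standard-time date in Uloth Zone, March 17, 2027, does not fall between 21 March and 25 September, so daylight saving is not in effect and Uloth Zone is at UTC+10:00.
06:15 UTC + 10h = 16:15 Uloth Zone.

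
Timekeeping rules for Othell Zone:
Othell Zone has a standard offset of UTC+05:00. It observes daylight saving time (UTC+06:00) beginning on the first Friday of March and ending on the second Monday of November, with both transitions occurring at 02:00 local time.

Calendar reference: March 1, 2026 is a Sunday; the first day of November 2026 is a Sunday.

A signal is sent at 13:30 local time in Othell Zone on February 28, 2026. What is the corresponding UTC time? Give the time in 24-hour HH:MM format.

08:30

1 March 2026 is a Sunday, so the first Friday is March 6.
1 November 2026 is a Sunday, so the first Monday is November 2 and the second is November 9.
February 28, 2026 is outside the daylight-saving period (6 March – 9 November), so Othell Zone is on standard time, UTC+05:00.
13:30 local − 5h = 08:30 UTC.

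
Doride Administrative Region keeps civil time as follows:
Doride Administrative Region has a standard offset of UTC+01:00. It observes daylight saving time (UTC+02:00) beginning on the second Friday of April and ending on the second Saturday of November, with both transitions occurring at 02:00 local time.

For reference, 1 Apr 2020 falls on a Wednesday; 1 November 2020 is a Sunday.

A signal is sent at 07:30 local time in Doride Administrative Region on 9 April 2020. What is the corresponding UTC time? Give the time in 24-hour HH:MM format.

06:30

1 April 2020 is a Wednesday, so the first Friday is April 3 and the second is April 10.
1 November 2020 is a Sunday, so the first Saturday is November 7 and the second is November 14.
9 April 2020 does not fall between 10 April and 14 November, so daylight saving is not in effect and Doride Administrative Region is at UTC+01:00.
07:30 local − 1h = 06:30 UTC.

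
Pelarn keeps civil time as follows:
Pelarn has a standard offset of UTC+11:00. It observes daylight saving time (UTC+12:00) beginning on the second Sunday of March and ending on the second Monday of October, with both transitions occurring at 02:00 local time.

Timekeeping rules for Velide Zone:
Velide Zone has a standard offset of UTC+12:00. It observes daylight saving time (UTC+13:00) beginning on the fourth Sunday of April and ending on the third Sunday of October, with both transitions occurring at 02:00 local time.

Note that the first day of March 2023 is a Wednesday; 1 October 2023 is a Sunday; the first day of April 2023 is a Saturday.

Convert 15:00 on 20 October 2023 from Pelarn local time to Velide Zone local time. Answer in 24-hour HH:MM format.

1 March 2023 is a Wednesday, so the first Sunday is March 5 and the second is March 12.
1 October 2023 is a Sunday, so the first Monday is October 2 and the second is October 9.
20 October 2023 does not fall between 12 March and 9 October, so daylight saving is not in effect and Pelarn is at UTC+11:00.
15:00 Pelarn − 11h = 04:00 UTC.
1 April 2023 is a Saturday, so the first Sunday is April 2 and the fourth is April 23.
1 October 2023 is a Sunday, so the first Sunday is October 1 and the third is October 15.
At the standard offset (UTC+12:00), 04:00 UTC + 12h = 16:00 Velide Zone standard time.
The standard-time date in Velide Zone, 20 October 2023, is outside the daylight-saving period (23 April – 15 October), so Velide Zone is on standard time, UTC+12:00.
04:00 UTC + 12h = 16:00 Velide Zone.

16:00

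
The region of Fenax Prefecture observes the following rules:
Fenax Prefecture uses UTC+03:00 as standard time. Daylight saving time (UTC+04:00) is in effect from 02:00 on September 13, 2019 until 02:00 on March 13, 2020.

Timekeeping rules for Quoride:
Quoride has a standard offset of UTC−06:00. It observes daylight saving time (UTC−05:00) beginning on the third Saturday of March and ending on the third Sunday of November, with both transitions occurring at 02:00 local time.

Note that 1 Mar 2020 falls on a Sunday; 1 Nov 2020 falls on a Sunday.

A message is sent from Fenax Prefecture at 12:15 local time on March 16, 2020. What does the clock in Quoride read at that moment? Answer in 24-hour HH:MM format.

March 16, 2020 does not fall between 13 September 2019 and 13 March 2020, so daylight saving is not in effect and Fenax Prefecture is at UTC+03:00.
12:15 Fenax Prefecture − 3h = 09:15 UTC.
1 March 2020 is a Sunday, so the first Saturday is March 7 and the third is March 21.
1 November 2020 is a Sunday, so the first Sunday is November 1 and the third is November 15.
At the standard offset (UTC−06:00), 09:15 UTC − 6h = 03:15 Quoride standard time.
The standard-time date in Quoride, March 16, 2020, does not fall between 21 March and 15 November, so daylight saving is not in effect and Quoride is at UTC−06:00.
09:15 UTC − 6h = 03:15 Quoride.

03:15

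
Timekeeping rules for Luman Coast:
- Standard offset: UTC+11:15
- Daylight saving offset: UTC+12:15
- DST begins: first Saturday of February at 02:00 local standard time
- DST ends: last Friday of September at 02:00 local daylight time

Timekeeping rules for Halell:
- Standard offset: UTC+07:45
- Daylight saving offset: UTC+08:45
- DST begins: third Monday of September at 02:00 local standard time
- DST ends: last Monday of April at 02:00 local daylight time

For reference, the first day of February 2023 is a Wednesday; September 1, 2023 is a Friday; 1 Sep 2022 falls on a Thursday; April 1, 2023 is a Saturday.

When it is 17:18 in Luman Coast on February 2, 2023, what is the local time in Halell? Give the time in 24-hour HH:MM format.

1 February 2023 is a Wednesday, so the first Saturday is February 4.
1 September 2023 is a Friday, so Fridays fall on 1, 8, 15, 22, 29; the last is September 29.
Daylight saving runs 4 February – 29 September; February 2, 2023 is outside that window, so Luman Coast is on standard time at UTC+11:15.
17:18 Luman Coast − 11h15m = 06:03 UTC.
1 September 2022 is a Thursday, so the first Monday is September 5 and the third is September 19.
1 April 2023 is a Saturday, so Mondays fall on 3, 10, 17, 24; the last is April 24.
At the standard offset (UTC+07:45), 06:03 UTC + 7h45m = 13:48 Halell standard time.
The standard-time date in Halell, February 2, 2023, falls between 19 September 2022 and 24 April 2023, so daylight saving is in effect and Halell is at UTC+08:45.
06:03 UTC + 8h45m = 14:48 Halell.

14:48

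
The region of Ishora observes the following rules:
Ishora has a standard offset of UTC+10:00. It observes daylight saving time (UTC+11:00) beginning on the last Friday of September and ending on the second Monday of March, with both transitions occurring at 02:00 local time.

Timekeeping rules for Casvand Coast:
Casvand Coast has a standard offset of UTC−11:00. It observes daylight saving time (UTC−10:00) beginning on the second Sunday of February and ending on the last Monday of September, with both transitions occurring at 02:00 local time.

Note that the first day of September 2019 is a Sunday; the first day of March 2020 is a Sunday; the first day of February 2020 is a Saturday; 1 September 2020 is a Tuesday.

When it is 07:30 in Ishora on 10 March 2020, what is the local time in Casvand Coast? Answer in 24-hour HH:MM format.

11:30

1 September 2019 is a Sunday, so Fridays fall on 6, 13, 20, 27; the last is September 27.
1 March 2020 is a Sunday, so the first Monday is March 2 and the second is March 9.
Daylight saving runs 27 September 2019 – 9 March 2020; 10 March 2020 is outside that window, so Ishora is on standard time at UTC+10:00.
07:30 Ishora − 10h = 21:30 UTC (rolling into the previous day, 9 March 2020).
1 February 2020 is a Saturday, so the first Sunday is February 2 and the second is February 9.
1 September 2020 is a Tuesday, so Mondays fall on 7, 14, 21, 28; the last is September 28.
At the standard offset (UTC−11:00), 21:30 UTC − 11h = 10:30 Casvand Coast standard time.
Daylight saving runs 9 February – 28 September; the standard-time date in Casvand Coast, 9 March 2020, is inside that window, so Casvand Coast is at UTC−10:00.
21:30 UTC − 10h = 11:30 Casvand Coast.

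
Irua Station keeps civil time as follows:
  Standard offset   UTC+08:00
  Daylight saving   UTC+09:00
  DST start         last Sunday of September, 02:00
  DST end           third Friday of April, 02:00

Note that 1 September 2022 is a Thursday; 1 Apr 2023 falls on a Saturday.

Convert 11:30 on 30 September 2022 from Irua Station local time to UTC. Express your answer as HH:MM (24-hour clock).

02:30

1 September 2022 is a Thursday, so Sundays fall on 4, 11, 18, 25; the last is September 25.
1 April 2023 is a Saturday, so the first Friday is April 7 and the third is April 21.
30 September 2022 falls between 25 September 2022 and 21 April 2023, so daylight saving is in effect and Irua Station is at UTC+09:00.
11:30 local − 9h = 02:30 UTC.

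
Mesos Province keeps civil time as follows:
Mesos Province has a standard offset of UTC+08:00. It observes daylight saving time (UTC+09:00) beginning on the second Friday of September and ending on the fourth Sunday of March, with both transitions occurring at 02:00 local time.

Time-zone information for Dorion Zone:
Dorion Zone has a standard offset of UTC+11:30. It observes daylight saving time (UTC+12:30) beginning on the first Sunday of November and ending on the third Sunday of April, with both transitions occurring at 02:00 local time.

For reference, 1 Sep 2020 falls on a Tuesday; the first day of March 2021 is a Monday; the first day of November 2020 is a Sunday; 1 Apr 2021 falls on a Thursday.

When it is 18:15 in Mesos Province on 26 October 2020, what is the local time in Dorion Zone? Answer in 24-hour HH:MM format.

20:45

1 September 2020 is a Tuesday, so the first Friday is September 4 and the second is September 11.
1 March 2021 is a Monday, so the first Sunday is March 7 and the fourth is March 28.
Daylight saving runs 11 September 2020 – 28 March 2021; 26 October 2020 is inside that window, so Mesos Province is at UTC+09:00.
18:15 Mesos Province − 9h = 09:15 UTC.
1 November 2020 is a Sunday, so the first Sunday is November 1.
1 April 2021 is a Thursday, so the first Sunday is April 4 and the third is April 18.
At the standard offset (UTC+11:30), 09:15 UTC + 11h30m = 20:45 Dorion Zone standard time.
The standard-time date in Dorion Zone, 26 October 2020, does not fall between 1 November 2020 and 18 April 2021, so daylight saving is not in effect and Dorion Zone is at UTC+11:30.
09:15 UTC + 11h30m = 20:45 Dorion Zone.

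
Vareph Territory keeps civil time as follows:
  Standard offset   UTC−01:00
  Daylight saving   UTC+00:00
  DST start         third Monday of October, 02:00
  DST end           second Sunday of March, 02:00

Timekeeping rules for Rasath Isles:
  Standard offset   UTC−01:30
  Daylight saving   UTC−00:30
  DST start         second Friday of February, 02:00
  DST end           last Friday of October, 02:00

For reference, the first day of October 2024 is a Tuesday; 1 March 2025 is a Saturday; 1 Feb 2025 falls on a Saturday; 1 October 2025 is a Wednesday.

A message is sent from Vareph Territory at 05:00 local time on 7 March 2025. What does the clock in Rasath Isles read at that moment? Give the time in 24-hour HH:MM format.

04:30

1 October 2024 is a Tuesday, so the first Monday is October 7 and the third is October 21.
1 March 2025 is a Saturday, so the first Sunday is March 2 and the second is March 9.
7 March 2025 lies within the daylight-saving period (21 October 2024 – 9 March 2025), so Vareph Territory is on daylight time, UTC+00:00.
05:00 Vareph Territory − 0h = 05:00 UTC.
1 February 2025 is a Saturday, so the first Friday is February 7 and the second is February 14.
1 October 2025 is a Wednesday, so Fridays fall on 3, 10, 17, 24, 31; the last is October 31.
At the standard offset (UTC−01:30), 05:00 UTC − 1h30m = 03:30 Rasath Isles standard time.
Daylight saving runs 14 February – 31 October; the standard-time date in Rasath Isles, 7 March 2025, is inside that window, so Rasath Isles is at UTC−00:30.
05:00 UTC − 0h30m = 04:30 Rasath Isles.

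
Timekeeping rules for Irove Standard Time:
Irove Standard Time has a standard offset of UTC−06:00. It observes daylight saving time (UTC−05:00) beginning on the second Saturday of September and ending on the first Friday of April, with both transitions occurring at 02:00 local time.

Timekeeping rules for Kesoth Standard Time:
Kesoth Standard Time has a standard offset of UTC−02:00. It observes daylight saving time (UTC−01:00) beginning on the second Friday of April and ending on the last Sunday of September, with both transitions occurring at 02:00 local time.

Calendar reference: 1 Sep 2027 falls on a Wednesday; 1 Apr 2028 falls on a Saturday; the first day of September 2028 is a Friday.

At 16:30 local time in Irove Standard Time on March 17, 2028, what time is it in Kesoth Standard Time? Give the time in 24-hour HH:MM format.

19:30

1 September 2027 is a Wednesday, so the first Saturday is September 4 and the second is September 11.
1 April 2028 is a Saturday, so the first Friday is April 7.
March 17, 2028 lies within the daylight-saving period (11 September 2027 – 7 April 2028), so Irove Standard Time is on daylight time, UTC−05:00.
16:30 Irove Standard Time + 5h = 21:30 UTC.
1 April 2028 is a Saturday, so the first Friday is April 7 and the second is April 14.
1 September 2028 is a Friday, so Sundays fall on 3, 10, 17, 24; the last is September 24.
At the standard offset (UTC−02:00), 21:30 UTC − 2h = 19:30 Kesoth Standard Time standard time.
The standard-time date in Kesoth Standard Time, March 17, 2028, is outside the daylight-saving period (14 April – 24 September), so Kesoth Standard Time is on standard time, UTC−02:00.
21:30 UTC − 2h = 19:30 Kesoth Standard Time.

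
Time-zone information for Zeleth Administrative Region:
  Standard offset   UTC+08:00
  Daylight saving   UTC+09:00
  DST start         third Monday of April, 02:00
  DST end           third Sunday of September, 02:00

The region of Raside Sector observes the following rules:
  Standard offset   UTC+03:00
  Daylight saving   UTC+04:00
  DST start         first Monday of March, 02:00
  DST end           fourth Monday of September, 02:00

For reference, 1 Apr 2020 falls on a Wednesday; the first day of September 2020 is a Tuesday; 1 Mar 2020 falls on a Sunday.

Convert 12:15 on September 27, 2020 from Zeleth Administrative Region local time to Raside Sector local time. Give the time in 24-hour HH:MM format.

08:15

1 April 2020 is a Wednesday, so the first Monday is April 6 and the third is April 20.
1 September 2020 is a Tuesday, so the first Sunday is September 6 and the third is September 20.
September 27, 2020 does not fall between 20 April and 20 September, so daylight saving is not in effect and Zeleth Administrative Region is at UTC+08:00.
12:15 Zeleth Administrative Region − 8h = 04:15 UTC.
1 March 2020 is a Sunday, so the first Monday is March 2.
1 September 2020 is a Tuesday, so the first Monday is September 7 and the fourth is September 28.
At the standard offset (UTC+03:00), 04:15 UTC + 3h = 07:15 Raside Sector standard time.
The standard-time date in Raside Sector, September 27, 2020, lies within the daylight-saving period (2 March – 28 September), so Raside Sector is on daylight time, UTC+04:00.
04:15 UTC + 4h = 08:15 Raside Sector.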